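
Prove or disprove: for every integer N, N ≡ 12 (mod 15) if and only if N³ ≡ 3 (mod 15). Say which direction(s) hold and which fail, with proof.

Both directions hold.

(⇐) Suppose N³ ≡ 3 (mod 15). The only residue r in {0, …, 14} with r³ ≡ 3 (mod 15) is r = 12, so N ≡ 12 (mod 15).

(⇒) Suppose N ≡ 12 (mod 15). Write N = 15j + 12. Then (15j + 12)³ = 3375j³ + 8100j² + 6480j + 1728 = 15(225j³ + 540j² + 432j + 115) + 3, so N³ ≡ 3 (mod 15).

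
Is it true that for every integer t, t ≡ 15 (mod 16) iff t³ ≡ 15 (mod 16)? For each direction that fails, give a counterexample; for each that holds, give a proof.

Both directions hold.

(→) Suppose t ≡ 15 (mod 16). Write t = 16j + 15. Then (16j + 15)³ = 4096j³ + 11520j² + 10800j + 3375 = 16(256j³ + 720j² + 675j + 210) + 15, so t³ ≡ 15 (mod 16).

(←) Conversely, suppose t³ ≡ 15 (mod 16). The only residue r in {0, …, 15} with r³ ≡ 15 (mod 16) is r = 15, so t ≡ 15 (mod 16).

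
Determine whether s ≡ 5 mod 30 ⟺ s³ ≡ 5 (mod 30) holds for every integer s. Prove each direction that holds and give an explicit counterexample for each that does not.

The biconditional holds.

(⟹) Suppose s ≡ 5 mod 30. Write s = 30j + 5. Then (30j + 5)³ = 27000j³ + 13500j² + 2250j + 125 = 30(900j³ + 450j² + 75j + 4) + 5, so s³ ≡ 5 (mod 30).

(⟸) Conversely, suppose s³ ≡ 5 (mod 30). The only residue r in {0, …, 29} with r³ ≡ 5 (mod 30) is r = 5, so s ≡ 5 (mod 30).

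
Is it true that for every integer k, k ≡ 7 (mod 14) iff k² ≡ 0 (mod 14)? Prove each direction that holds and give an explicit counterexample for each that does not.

[⇒] This fails: take k = 7. Then 7 ≡ 7 (mod 14), but 7² = 49 ≡ 7 (mod 14), not 0.

[⇐] This fails: take k = 0. Then 0² = 0 ≡ 0 (mod 14), yet 0 ≡ 0 (mod 14), not 7.

Both directions fail.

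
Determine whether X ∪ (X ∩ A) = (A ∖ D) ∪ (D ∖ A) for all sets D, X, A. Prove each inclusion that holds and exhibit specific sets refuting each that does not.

(⟹) This inclusion fails. Take D = ∅, X = {1}, A = ∅; then 1 ∈ X ∪ (X ∩ A) but 1 ∉ (A ∖ D) ∪ (D ∖ A).

(⟸) This inclusion fails. Take D = {1}, X = ∅, A = ∅; then 1 ∈ (A ∖ D) ∪ (D ∖ A) but 1 ∉ X ∪ (X ∩ A).

(⊆) fails and (⊇) fails.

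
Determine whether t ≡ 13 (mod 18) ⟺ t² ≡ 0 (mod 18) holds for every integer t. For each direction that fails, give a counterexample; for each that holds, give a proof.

(⟹) This fails: take t = 13. Then 13 ≡ 13 (mod 18), but 13² = 169 ≡ 7 (mod 18), not 0.

(⟸) This fails: take t = 0. Then 0² = 0 ≡ 0 (mod 18), yet 0 ≡ 0 (mod 18), not 13.

Both directions fail.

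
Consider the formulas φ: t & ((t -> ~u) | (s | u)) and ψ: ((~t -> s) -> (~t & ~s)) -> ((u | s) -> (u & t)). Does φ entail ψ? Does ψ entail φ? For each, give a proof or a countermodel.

(⟹) Assume the antecedent. If u is true, the antecedent forces (u = T, t = T, s = F) or (u = T, t = T, s = T), and the consequent holds there. If u is false, the consequent reduces to true regardless of the other variables. Either way the consequent holds.

(⟸) This fails. Under u = F, t = F, s = F, the left side is false but the right side is true.

Not equivalent: only (⇒) holds.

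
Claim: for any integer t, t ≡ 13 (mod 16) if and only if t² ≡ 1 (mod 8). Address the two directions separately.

[⇒] Suppose t ≡ 13 (mod 16). Then t² ≡ 13² = 169 (mod 16), and since 8 ∣ 16, also t² ≡ 1 (mod 8).

[⇐] This fails: take t = 1. Then 1² = 1 ≡ 1 (mod 8), yet 1 ≡ 1 (mod 16), not 13.

The forward direction holds; the converse fails.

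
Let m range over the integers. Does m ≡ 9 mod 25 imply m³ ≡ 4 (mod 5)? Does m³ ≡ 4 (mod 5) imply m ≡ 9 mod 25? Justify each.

Not equivalent: only (⇒) holds.

(⟹) Suppose m ≡ 9 (mod 25). Then m³ ≡ 9³ = 729 (mod 25), and since 5 ∣ 25, also m³ ≡ 4 (mod 5).

(⟸) This fails: take m = 4. Then 4³ = 64 ≡ 4 (mod 5), yet 4 ≡ 4 (mod 25), not 9.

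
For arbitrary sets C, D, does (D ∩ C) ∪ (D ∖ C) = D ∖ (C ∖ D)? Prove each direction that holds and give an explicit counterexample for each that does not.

(⟹) Let x ∈ (D ∩ C) ∪ (D ∖ C). Then either x ∈ D and x ∉ C; or x ∈ C ∩ D. In each case x ∈ D ∖ (C ∖ D), so (D ∩ C) ∪ (D ∖ C) ⊆ D ∖ (C ∖ D).

(⟸) Let x ∈ D ∖ (C ∖ D). Then either x ∈ D and x ∉ C; or x ∈ C ∩ D. In each case x ∈ (D ∩ C) ∪ (D ∖ C), so D ∖ (C ∖ D) ⊆ (D ∩ C) ∪ (D ∖ C).

The two sets are equal.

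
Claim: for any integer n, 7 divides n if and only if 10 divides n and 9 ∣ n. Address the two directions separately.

(→) This fails: take n = 7. Certainly 7 ∣ 7, but 10 ∤ 7.

(←) This fails: take n = 90. Both 10 ∣ 90 and 9 ∣ 90, yet 90 is not a multiple of 7 (since 90 = 12·7 + 6), so 7 ∤ 90.

Neither direction holds.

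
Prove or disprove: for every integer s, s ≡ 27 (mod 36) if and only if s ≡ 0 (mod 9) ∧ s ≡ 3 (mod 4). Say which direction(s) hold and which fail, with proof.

(⇒) Suppose s ≡ 27 (mod 36); write s = 36j + 27. Since 9 ∣ 36, reducing mod 9 gives s ≡ 27 ≡ 0 (mod 9); since 4 ∣ 36, reducing mod 4 gives s ≡ 27 ≡ 3 (mod 4).

(⇐) Conversely, if s ≡ 0 (mod 9) and s ≡ 3 (mod 4), then by the Chinese remainder theorem s ≡ 27 (mod 36). This is exactly s ≡ 27 (mod 36).

Both directions hold; the statement is true.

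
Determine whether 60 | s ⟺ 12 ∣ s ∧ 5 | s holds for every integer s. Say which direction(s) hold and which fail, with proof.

(⟹) If 60 ∣ s, write s = 60q. Since 60 = 5·12, s = 12·(5q), so 12 ∣ s; and since 60 = 12·5, s = 5·(12q), so 5 ∣ s.

(⟸) Suppose 12 ∣ s and 5 ∣ s. Any common multiple of 12 and 5 is a multiple of their lcm; here gcd(12, 5) = 1, so lcm(12, 5) = 12·5 = 60, so 60 ∣ s.

Both directions hold.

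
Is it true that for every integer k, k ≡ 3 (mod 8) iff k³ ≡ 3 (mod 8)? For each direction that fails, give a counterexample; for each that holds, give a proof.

[⇒] Suppose k ≡ 3 (mod 8). Write k = 8j + 3. Then (8j + 3)³ = 512j³ + 576j² + 216j + 27 = 8(64j³ + 72j² + 27j + 3) + 3, so k³ ≡ 3 (mod 8).

[⇐] Conversely, suppose k³ ≡ 3 (mod 8). The only residue r in {0, …, 7} with r³ ≡ 3 (mod 8) is r = 3, so k ≡ 3 (mod 8).

Both directions hold.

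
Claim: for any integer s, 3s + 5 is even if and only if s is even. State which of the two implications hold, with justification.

Forward direction. This fails: s = 3 gives 3s + 5 = 14, which is even, but 3 is odd, not even.

Converse. This also fails: s = 2 is even, but 3s + 5 = 11 is odd, not even.

Both directions fail.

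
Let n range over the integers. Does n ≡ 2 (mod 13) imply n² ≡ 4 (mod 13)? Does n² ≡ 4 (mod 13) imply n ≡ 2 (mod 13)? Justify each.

(⇒) holds; (⇐) fails.

(⟹) Suppose n ≡ 2 (mod 13). Write n = 13j + 2. Then (13j + 2)² = 169j² + 52j + 4 = 13(13j² + 4j) + 4, so n² ≡ 4 (mod 13).

(⟸) This fails: take n = 11. Then 11² = 121 ≡ 4 (mod 13), yet 11 ≡ 11 (mod 13), not 2.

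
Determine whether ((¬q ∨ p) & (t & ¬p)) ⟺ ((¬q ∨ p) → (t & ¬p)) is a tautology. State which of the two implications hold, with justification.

[⇒] Assume the antecedent. If q is true, the antecedent cannot hold. If q is false, the antecedent forces (q = F, t = T, p = F), and (¬q ∨ p) → (t & ¬p) holds there. Either way (¬q ∨ p) → (t & ¬p) holds.

[⇐] This fails. Under q = T, t = F, p = F, the left side is false but the right side is true.

The forward direction holds; the converse fails.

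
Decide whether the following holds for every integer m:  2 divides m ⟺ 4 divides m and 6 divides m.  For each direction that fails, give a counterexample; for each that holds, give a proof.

(→) This fails: take m = 2. Certainly 2 ∣ 2, but 4 ∤ 2.

(←) Suppose 4 ∣ m and 6 ∣ m. Any common multiple of 4 and 6 is a multiple of their lcm; here lcm(4, 6) = 4·6/gcd(4, 6) = 24/2 = 12, so 12 ∣ m. Since 2 ∣ 12, it follows that 2 ∣ m.

(⇒) fails; (⇐) holds.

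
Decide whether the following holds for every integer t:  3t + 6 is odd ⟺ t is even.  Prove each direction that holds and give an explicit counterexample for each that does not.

(⇒) fails and (⇐) fails.

Forward direction. This fails: t = 5 gives 3t + 6 = 21, which is odd, but 5 is odd, not even.

Converse. This also fails: t = 2 is even, but 3t + 6 = 12 is even, not odd.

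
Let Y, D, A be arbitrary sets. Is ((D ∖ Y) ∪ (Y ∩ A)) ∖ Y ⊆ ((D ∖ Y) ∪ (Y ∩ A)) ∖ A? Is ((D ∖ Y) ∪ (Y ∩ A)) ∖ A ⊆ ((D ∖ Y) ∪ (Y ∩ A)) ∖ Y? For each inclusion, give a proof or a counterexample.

Only the reverse inclusion holds.

(⟹) This inclusion fails. Take Y = ∅, D = {1}, A = {1}; then 1 ∈ ((D ∖ Y) ∪ (Y ∩ A)) ∖ Y but 1 ∉ ((D ∖ Y) ∪ (Y ∩ A)) ∖ A.

(⟸) Let x ∈ ((D ∖ Y) ∪ (Y ∩ A)) ∖ A. Then x ∈ D and x ∉ Y, A, from which x ∈ ((D ∖ Y) ∪ (Y ∩ A)) ∖ Y.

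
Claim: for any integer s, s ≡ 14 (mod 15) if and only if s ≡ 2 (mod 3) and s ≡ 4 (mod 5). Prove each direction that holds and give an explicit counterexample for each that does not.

Forward direction. Suppose s ≡ 14 (mod 15); write s = 15j + 14. Since 3 ∣ 15, reducing mod 3 gives s ≡ 14 ≡ 2 (mod 3); since 5 ∣ 15, reducing mod 5 gives s ≡ 14 ≡ 4 (mod 5).

Converse. If s ≡ 2 (mod 3) and s ≡ 4 (mod 5), then by the Chinese remainder theorem s ≡ 14 (mod 15). This is exactly s ≡ 14 (mod 15).

Both directions hold; the statement is true.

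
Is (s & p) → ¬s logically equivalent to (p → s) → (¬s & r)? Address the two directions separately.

(⇐) Assume the antecedent. If r is true, the antecedent forces (r = T, p = F, s = F) or (r = T, p = T, s = F), and (s & p) → ¬s holds there. If r is false, the antecedent forces (r = F, p = T, s = F), and (s & p) → ¬s holds there. Either way (s & p) → ¬s holds.

(⇒) This fails. Under r = F, p = F, s = F, the left side is true but the right side is false.

(⇒) fails; (⇐) holds.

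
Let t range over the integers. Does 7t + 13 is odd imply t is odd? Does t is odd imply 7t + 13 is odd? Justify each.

(⇒) fails and (⇐) fails.

Forward direction. This fails: t = 6 gives 7t + 13 = 55, which is odd, but 6 is even, not odd.

Converse. This also fails: t = 3 is odd, but 7t + 13 = 34 is even, not odd.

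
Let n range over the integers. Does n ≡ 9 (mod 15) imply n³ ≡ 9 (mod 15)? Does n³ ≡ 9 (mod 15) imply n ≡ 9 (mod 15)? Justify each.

The biconditional holds.

(⟹) Suppose n ≡ 9 (mod 15). Write n = 15j + 9. Then (15j + 9)³ = 3375j³ + 6075j² + 3645j + 729 = 15(225j³ + 405j² + 243j + 48) + 9, so n³ ≡ 9 (mod 15).

(⟸) Conversely, suppose n³ ≡ 9 (mod 15). The only residue r in {0, …, 14} with r³ ≡ 9 (mod 15) is r = 9, so n ≡ 9 (mod 15).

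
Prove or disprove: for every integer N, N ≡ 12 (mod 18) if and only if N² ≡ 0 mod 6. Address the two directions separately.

(⟹) Suppose N ≡ 12 (mod 18). Then N² ≡ 12² = 144 (mod 18), and since 6 ∣ 18, also N² ≡ 0 (mod 6).

(⟸) This fails: take N = 0. Then 0² = 0 ≡ 0 (mod 6), yet 0 ≡ 0 (mod 18), not 12.

The forward direction holds; the converse fails.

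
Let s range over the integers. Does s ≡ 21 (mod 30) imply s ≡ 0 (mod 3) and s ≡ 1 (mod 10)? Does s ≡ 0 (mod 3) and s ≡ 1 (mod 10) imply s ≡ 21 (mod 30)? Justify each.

[⇒] Suppose s ≡ 21 (mod 30); write s = 30j + 21. Since 3 ∣ 30, reducing mod 3 gives s ≡ 21 ≡ 0 (mod 3); since 10 ∣ 30, reducing mod 10 gives s ≡ 21 ≡ 1 (mod 10).

[⇐] Conversely, if s ≡ 0 (mod 3) and s ≡ 1 (mod 10), then by the Chinese remainder theorem s ≡ 21 (mod 30). This is exactly s ≡ 21 (mod 30).

Both directions hold.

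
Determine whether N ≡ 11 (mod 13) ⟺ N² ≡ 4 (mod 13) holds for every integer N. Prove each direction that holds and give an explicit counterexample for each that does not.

Converse. This fails: take N = 2. Then 2² = 4 ≡ 4 (mod 13), yet 2 ≡ 2 (mod 13), not 11.

Forward direction. Suppose N ≡ 11 (mod 13). Write N = 13j + 11. Then (13j + 11)² = 169j² + 286j + 121 = 13(13j² + 22j + 9) + 4, so N² ≡ 4 (mod 13).

(⇒) holds; (⇐) fails.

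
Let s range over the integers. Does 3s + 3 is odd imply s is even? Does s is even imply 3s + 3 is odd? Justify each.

Both directions hold; the statement is true.

(⇐) Suppose s is even; write s = 2j. Then 3s + 3 = 3·(2j) + 3 = 2·3j + 3, which is odd.

(⇒) Suppose 3s + 3 is odd. Since 3 is odd, 3s and s have the same parity, so 3s + 3 ≡ s + 3 (mod 2). As 3 is odd, 3s + 3 is odd exactly when s is even. Thus s is even.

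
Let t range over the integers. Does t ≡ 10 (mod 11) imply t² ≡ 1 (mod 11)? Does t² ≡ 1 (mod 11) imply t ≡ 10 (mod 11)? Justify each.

The forward direction holds; the converse fails.

(→) Suppose t ≡ 10 (mod 11). Write t = 11j + 10. Then (11j + 10)² = 121j² + 220j + 100 = 11(11j² + 20j + 9) + 1, so t² ≡ 1 (mod 11).

(←) This fails: take t = 1. Then 1² = 1 ≡ 1 (mod 11), yet 1 ≡ 1 (mod 11), not 10.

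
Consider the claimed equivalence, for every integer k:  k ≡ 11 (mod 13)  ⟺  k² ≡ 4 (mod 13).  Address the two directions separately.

Only the forward direction holds.

(⟸) This fails: take k = 2. Then 2² = 4 ≡ 4 (mod 13), yet 2 ≡ 2 (mod 13), not 11.

(⟹) Suppose k ≡ 11 (mod 13). Write k = 13j + 11. Then (13j + 11)² = 169j² + 286j + 121 = 13(13j² + 22j + 9) + 4, so k² ≡ 4 (mod 13).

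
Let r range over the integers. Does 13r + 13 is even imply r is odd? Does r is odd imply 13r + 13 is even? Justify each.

(⟹) Suppose 13r + 13 is even. Since 13 is odd, 13r and r have the same parity, so 13r + 13 ≡ r + 13 (mod 2). As 13 is odd, 13r + 13 is even exactly when r is odd. Thus r is odd.

(⟸) Conversely, suppose r is odd; write r = 2j + 1. Then 13r + 13 = 13·(2j + 1) + 13 = 2·13j + 26, which is even.

Both implications hold.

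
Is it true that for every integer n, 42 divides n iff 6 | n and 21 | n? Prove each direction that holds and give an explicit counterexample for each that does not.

Converse. Suppose 6 ∣ n and 21 ∣ n. Any common multiple of 6 and 21 is a multiple of their lcm; here lcm(6, 21) = 6·21/gcd(6, 21) = 126/3 = 42, so 42 ∣ n.

Forward direction. If 42 ∣ n, write n = 42q. Since 42 = 7·6, n = 6·(7q), so 6 ∣ n; and since 42 = 2·21, n = 21·(2q), so 21 ∣ n.

Both directions hold; the statement is true.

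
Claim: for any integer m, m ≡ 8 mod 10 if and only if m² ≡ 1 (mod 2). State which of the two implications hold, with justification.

[⇒] This fails: take m = 8. Then 8 ≡ 8 (mod 10), but 8² = 64 ≡ 0 (mod 2), not 1.

[⇐] This fails: take m = 1. Then 1² = 1 ≡ 1 (mod 2), yet 1 ≡ 1 (mod 10), not 8.

Neither implication holds.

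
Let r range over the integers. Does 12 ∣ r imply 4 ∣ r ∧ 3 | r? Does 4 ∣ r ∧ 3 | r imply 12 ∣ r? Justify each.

(⇒) If 12 ∣ r, write r = 12q. Since 12 = 3·4, r = 4·(3q), so 4 ∣ r; and since 12 = 4·3, r = 3·(4q), so 3 ∣ r.

(⇐) Suppose 4 ∣ r and 3 ∣ r. Any common multiple of 4 and 3 is a multiple of their lcm; here gcd(4, 3) = 1, so lcm(4, 3) = 4·3 = 12, so 12 ∣ r.

Equivalent; both directions hold.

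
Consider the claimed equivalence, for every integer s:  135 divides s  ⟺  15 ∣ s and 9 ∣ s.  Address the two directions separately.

(⇒) holds; (⇐) fails.

(⟸) This fails: take s = 45. Both 15 ∣ 45 and 9 ∣ 45, yet 45 is not a multiple of 135 (since 45 = 0·135 + 45), so 135 ∤ 45.

(⟹) If 135 ∣ s, write s = 135q. Since 135 = 9·15, s = 15·(9q), so 15 ∣ s; and since 135 = 15·9, s = 9·(15q), so 9 ∣ s.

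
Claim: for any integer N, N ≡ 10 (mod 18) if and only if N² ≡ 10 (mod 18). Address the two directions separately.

Only the forward direction holds.

(⇐) This fails: take N = 8. Then 8² = 64 ≡ 10 (mod 18), yet 8 ≡ 8 (mod 18), not 10.

(⇒) Suppose N ≡ 10 (mod 18). Write N = 18j + 10. Then (18j + 10)² = 324j² + 360j + 100 = 18(18j² + 20j + 5) + 10, so N² ≡ 10 (mod 18).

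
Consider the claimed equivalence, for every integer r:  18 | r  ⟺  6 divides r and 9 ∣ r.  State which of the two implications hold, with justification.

Both directions hold.

(⟸) Suppose 6 ∣ r and 9 ∣ r. Any common multiple of 6 and 9 is a multiple of their lcm; here lcm(6, 9) = 6·9/gcd(6, 9) = 54/3 = 18, so 18 ∣ r.

(⟹) If 18 ∣ r, write r = 18q. Since 18 = 3·6, r = 6·(3q), so 6 ∣ r; and since 18 = 2·9, r = 9·(2q), so 9 ∣ r.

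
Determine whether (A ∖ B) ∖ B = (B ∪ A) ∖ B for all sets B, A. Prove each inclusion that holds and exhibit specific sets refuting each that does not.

(⟸) Let x ∈ (B ∪ A) ∖ B. Then x ∈ A and x ∉ B, from which x ∈ (A ∖ B) ∖ B.

(⟹) Let x ∈ (A ∖ B) ∖ B. Then x ∈ A and x ∉ B, from which x ∈ (B ∪ A) ∖ B.

Both inclusions hold.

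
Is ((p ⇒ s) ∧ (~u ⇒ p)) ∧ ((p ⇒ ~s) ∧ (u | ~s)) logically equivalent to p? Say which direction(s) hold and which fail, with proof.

(⇒) fails and (⇐) fails.

[⇒] This fails. Under p = F, s = F, u = T, the left side is true but the right side is false.

[⇐] This fails. Under p = T, s = F, u = F, the left side is false but the right side is true.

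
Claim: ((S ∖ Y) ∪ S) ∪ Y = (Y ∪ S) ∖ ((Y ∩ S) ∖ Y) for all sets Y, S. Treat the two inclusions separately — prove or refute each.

The two sets are equal.

Forward inclusion. Let x ∈ ((S ∖ Y) ∪ S) ∪ Y. Then either x ∈ Y and x ∉ S; or x ∈ S and x ∉ Y; or x ∈ Y ∩ S. In each case x ∈ (Y ∪ S) ∖ ((Y ∩ S) ∖ Y), so ((S ∖ Y) ∪ S) ∪ Y ⊆ (Y ∪ S) ∖ ((Y ∩ S) ∖ Y).

Reverse inclusion. Let x ∈ (Y ∪ S) ∖ ((Y ∩ S) ∖ Y). Then either x ∈ Y and x ∉ S; or x ∈ S and x ∉ Y; or x ∈ Y ∩ S. In each case x ∈ ((S ∖ Y) ∪ S) ∪ Y, so (Y ∪ S) ∖ ((Y ∩ S) ∖ Y) ⊆ ((S ∖ Y) ∪ S) ∪ Y.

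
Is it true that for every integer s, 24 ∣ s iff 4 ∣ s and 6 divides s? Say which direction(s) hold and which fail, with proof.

(→) If 24 ∣ s, write s = 24q. Since 24 = 6·4, s = 4·(6q), so 4 ∣ s; and since 24 = 4·6, s = 6·(4q), so 6 ∣ s.

(←) This fails: take s = 12. Both 4 ∣ 12 and 6 ∣ 12, yet 12 is not a multiple of 24 (since 12 = 0·24 + 12), so 24 ∤ 12.

Not equivalent: only (⇒) holds.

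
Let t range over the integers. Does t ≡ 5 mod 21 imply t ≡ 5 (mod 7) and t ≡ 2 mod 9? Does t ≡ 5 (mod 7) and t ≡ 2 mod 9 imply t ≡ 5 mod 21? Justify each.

Not equivalent: only (⇐) holds.

(⟹) This fails: t = 26 gives 26 ≡ 5 (mod 21) but 26 ≡ 8 (mod 9), so the conjunction on the right does not hold.

(⟸) Conversely, if t ≡ 5 (mod 7) and t ≡ 2 (mod 9), then by the Chinese remainder theorem t ≡ 47 (mod 63). Since 47 ≡ 5 (mod 21) and 21 ∣ 63, we get t ≡ 5 (mod 21).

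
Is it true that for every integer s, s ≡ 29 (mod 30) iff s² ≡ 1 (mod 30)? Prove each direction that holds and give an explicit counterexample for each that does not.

Forward direction. Suppose s ≡ 29 (mod 30). Write s = 30j + 29. Then (30j + 29)² = 900j² + 1740j + 841 = 30(30j² + 58j + 28) + 1, so s² ≡ 1 (mod 30).

Converse. This fails: take s = 1. Then 1² = 1 ≡ 1 (mod 30), yet 1 ≡ 1 (mod 30), not 29.

Only the forward direction holds.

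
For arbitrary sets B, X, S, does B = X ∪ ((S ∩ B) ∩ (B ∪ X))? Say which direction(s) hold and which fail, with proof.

Both inclusions fail.

(⊆) This inclusion fails. Take B = {1}, X = ∅, S = ∅; then 1 ∈ B but 1 ∉ X ∪ ((S ∩ B) ∩ (B ∪ X)).

(⊇) This inclusion fails. Take B = ∅, X = {1}, S = ∅; then 1 ∈ X ∪ ((S ∩ B) ∩ (B ∪ X)) but 1 ∉ B.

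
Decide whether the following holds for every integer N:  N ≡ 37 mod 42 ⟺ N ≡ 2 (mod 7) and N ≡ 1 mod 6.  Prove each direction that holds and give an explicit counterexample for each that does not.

[⇒] Suppose N ≡ 37 (mod 42); write N = 42j + 37. Since 7 ∣ 42, reducing mod 7 gives N ≡ 37 ≡ 2 (mod 7); since 6 ∣ 42, reducing mod 6 gives N ≡ 37 ≡ 1 (mod 6).

[⇐] Conversely, if N ≡ 2 (mod 7) and N ≡ 1 (mod 6), then by the Chinese remainder theorem N ≡ 37 (mod 42). This is exactly N ≡ 37 (mod 42).

Both directions hold.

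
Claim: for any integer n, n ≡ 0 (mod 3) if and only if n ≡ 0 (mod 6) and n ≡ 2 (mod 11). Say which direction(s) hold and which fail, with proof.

Only the reverse direction holds.

(→) This fails: n = 0 gives 0 ≡ 0 (mod 3) but 0 ≡ 0 (mod 11), so the conjunction on the right does not hold.

(←) Conversely, if n ≡ 0 (mod 6) and n ≡ 2 (mod 11), then by the Chinese remainder theorem n ≡ 24 (mod 66). Since 24 ≡ 0 (mod 3) and 3 ∣ 66, we get n ≡ 0 (mod 3).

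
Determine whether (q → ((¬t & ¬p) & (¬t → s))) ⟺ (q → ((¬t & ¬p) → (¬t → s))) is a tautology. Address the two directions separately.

Only the forward direction holds.

[⇒] Assume the antecedent. If q is true, the antecedent forces (s = T, q = T, t = F, p = F), and q → ((¬t & ¬p) → (¬t → s)) holds there. If q is false, q → ((¬t & ¬p) → (¬t → s)) reduces to true regardless of the other variables. Either way q → ((¬t & ¬p) → (¬t → s)) holds.

[⇐] This fails. Under s = F, q = T, t = T, p = F, the left side is false but the right side is true.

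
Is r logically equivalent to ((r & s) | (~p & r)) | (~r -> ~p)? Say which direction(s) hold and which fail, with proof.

(⟸) This fails. Under p = F, r = F, s = F, the left side is false but the right side is true.

(⟹) Assume the antecedent. If p is true, the antecedent forces (p = T, r = T, s = F) or (p = T, r = T, s = T), and the consequent holds there. If p is false, the consequent reduces to true regardless of the other variables. Either way the consequent holds.

(⇒) holds; (⇐) fails.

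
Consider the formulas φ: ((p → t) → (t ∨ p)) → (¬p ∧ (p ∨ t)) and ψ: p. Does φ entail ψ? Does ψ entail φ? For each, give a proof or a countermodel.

Neither implication holds.

(⟹) This fails. Under t = F, p = F, the left side is true but the right side is false.

(⟸) This fails. Under t = F, p = T, the left side is false but the right side is true.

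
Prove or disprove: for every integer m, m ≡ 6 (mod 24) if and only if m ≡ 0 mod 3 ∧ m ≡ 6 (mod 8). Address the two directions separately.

Both directions hold; the statement is true.

(⇒) Suppose m ≡ 6 (mod 24); write m = 24j + 6. Since 3 ∣ 24, reducing mod 3 gives m ≡ 6 ≡ 0 (mod 3); since 8 ∣ 24, reducing mod 8 gives m ≡ 6 (mod 8).

(⇐) Conversely, if m ≡ 0 (mod 3) and m ≡ 6 (mod 8), then by the Chinese remainder theorem m ≡ 6 (mod 24). This is exactly m ≡ 6 (mod 24).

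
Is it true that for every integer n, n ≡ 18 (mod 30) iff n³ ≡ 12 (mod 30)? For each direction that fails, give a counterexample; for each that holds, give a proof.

[⇒] Suppose n ≡ 18 (mod 30). Write n = 30j + 18. Then (30j + 18)³ = 27000j³ + 48600j² + 29160j + 5832 = 30(900j³ + 1620j² + 972j + 194) + 12, so n³ ≡ 12 (mod 30).

[⇐] Conversely, suppose n³ ≡ 12 (mod 30). The only residue r in {0, …, 29} with r³ ≡ 12 (mod 30) is r = 18, so n ≡ 18 (mod 30).

The biconditional holds.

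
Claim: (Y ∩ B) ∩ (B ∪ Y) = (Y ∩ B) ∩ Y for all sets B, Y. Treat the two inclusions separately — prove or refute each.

Both inclusions hold.

(⟹) Let x ∈ (Y ∩ B) ∩ (B ∪ Y). Then x ∈ B ∩ Y, from which x ∈ (Y ∩ B) ∩ Y.

(⟸) Let x ∈ (Y ∩ B) ∩ Y. Then x ∈ B ∩ Y, from which x ∈ (Y ∩ B) ∩ (B ∪ Y).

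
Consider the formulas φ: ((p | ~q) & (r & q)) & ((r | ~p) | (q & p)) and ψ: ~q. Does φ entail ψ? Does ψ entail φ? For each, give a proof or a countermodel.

(⇒) fails and (⇐) fails.

(→) This fails. Under q = T, p = T, r = T, the left side is true but the right side is false.

(←) This fails. Under q = F, p = F, r = F, the left side is false but the right side is true.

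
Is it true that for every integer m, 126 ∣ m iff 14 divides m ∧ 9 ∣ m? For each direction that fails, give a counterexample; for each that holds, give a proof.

(⟹) If 126 ∣ m, write m = 126q. Since 126 = 9·14, m = 14·(9q), so 14 ∣ m; and since 126 = 14·9, m = 9·(14q), so 9 ∣ m.

(⟸) Suppose 14 ∣ m and 9 ∣ m. Any common multiple of 14 and 9 is a multiple of their lcm; here gcd(14, 9) = 1, so lcm(14, 9) = 14·9 = 126, so 126 ∣ m.

The biconditional holds.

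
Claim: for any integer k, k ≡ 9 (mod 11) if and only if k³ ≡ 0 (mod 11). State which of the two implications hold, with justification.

(⟹) This fails: take k = 9. Then 9 ≡ 9 (mod 11), but 9³ = 729 ≡ 3 (mod 11), not 0.

(⟸) This fails: take k = 0. Then 0³ = 0 ≡ 0 (mod 11), yet 0 ≡ 0 (mod 11), not 9.

(⇒) fails and (⇐) fails.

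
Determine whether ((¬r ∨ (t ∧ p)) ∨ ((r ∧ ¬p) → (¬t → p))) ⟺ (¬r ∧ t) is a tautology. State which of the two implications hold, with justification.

Not equivalent: only (⇐) holds.

(→) This fails. Under p = F, r = F, t = F, the left side is true but the right side is false.

(←) Assume the antecedent. If p is true, the consequent reduces to true regardless of the other variables. If p is false, the antecedent forces (p = F, r = F, t = T), and the consequent holds there. Either way the consequent holds.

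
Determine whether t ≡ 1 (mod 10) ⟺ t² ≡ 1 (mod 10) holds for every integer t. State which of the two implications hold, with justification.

Forward direction. Suppose t ≡ 1 (mod 10). Write t = 10j + 1. Then (10j + 1)² = 100j² + 20j + 1 = 10(10j² + 2j) + 1, so t² ≡ 1 (mod 10).

Converse. This fails: take t = 9. Then 9² = 81 ≡ 1 (mod 10), yet 9 ≡ 9 (mod 10), not 1.

Only the forward direction holds.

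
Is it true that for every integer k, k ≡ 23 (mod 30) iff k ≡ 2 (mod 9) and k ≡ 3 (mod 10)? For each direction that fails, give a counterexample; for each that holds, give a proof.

Not equivalent: only (⇐) holds.

Forward direction. This fails: k = 53 gives 53 ≡ 23 (mod 30) but 53 ≡ 8 (mod 9), so the conjunction on the right does not hold.

Converse. If k ≡ 2 (mod 9) and k ≡ 3 (mod 10), then by the Chinese remainder theorem k ≡ 83 (mod 90). Since 83 ≡ 23 (mod 30) and 30 ∣ 90, we get k ≡ 23 (mod 30).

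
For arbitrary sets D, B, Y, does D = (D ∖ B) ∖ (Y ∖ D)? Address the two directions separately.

(⊆) This inclusion fails. Take D = {1}, B = {1}, Y = ∅; then 1 ∈ D but 1 ∉ (D ∖ B) ∖ (Y ∖ D).

(⊇) Let x ∈ (D ∖ B) ∖ (Y ∖ D). Then either x ∈ D and x ∉ B, Y; or x ∈ D ∩ Y and x ∉ B. In each case x ∈ D, so (D ∖ B) ∖ (Y ∖ D) ⊆ D.

(⊆) fails; (⊇) holds.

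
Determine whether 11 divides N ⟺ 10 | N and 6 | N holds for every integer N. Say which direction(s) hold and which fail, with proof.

Both directions fail.

(⟹) This fails: take N = 11. Certainly 11 ∣ 11, but 10 ∤ 11.

(⟸) This fails: take N = 30. Both 10 ∣ 30 and 6 ∣ 30, yet 30 is not a multiple of 11 (since 30 = 2·11 + 8), so 11 ∤ 30.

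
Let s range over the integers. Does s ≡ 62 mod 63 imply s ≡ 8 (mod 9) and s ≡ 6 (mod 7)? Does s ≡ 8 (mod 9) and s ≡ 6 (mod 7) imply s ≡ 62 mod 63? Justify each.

(⟸) If s ≡ 8 (mod 9) and s ≡ 6 (mod 7), then by the Chinese remainder theorem s ≡ 62 (mod 63). This is exactly s ≡ 62 (mod 63).

(⟹) Suppose s ≡ 62 (mod 63); write s = 63j + 62. Since 9 ∣ 63, reducing mod 9 gives s ≡ 62 ≡ 8 (mod 9); since 7 ∣ 63, reducing mod 7 gives s ≡ 62 ≡ 6 (mod 7).

Equivalent; both directions hold.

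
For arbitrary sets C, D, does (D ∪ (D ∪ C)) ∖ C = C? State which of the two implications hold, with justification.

Both inclusions fail.

Forward inclusion. This inclusion fails. Take C = ∅, D = {1}; then 1 ∈ (D ∪ (D ∪ C)) ∖ C but 1 ∉ C.

Reverse inclusion. This inclusion fails. Take C = {1}, D = ∅; then 1 ∈ C but 1 ∉ (D ∪ (D ∪ C)) ∖ C.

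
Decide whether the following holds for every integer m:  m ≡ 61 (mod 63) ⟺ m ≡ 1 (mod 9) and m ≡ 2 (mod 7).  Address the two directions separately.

(⇒) This fails: m = 61 gives 61 ≡ 61 (mod 63) but 61 ≡ 7 (mod 9), so the conjunction on the right does not hold.

(⇐) This fails: m = 37 satisfies both congruences on the right (37 ≡ 1 mod 9 and 37 ≡ 2 mod 7) yet 37 ≡ 37 (mod 63), not 61.

Both directions fail.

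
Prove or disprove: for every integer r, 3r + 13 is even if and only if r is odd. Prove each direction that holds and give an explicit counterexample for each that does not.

Equivalent; both directions hold.

[⇒] Suppose 3r + 13 is even. Since 3 is odd, 3r and r have the same parity, so 3r + 13 ≡ r + 13 (mod 2). As 13 is odd, 3r + 13 is even exactly when r is odd. Thus r is odd.

[⇐] Conversely, suppose r is odd; write r = 2j + 1. Then 3r + 13 = 3·(2j + 1) + 13 = 2·3j + 16, which is even.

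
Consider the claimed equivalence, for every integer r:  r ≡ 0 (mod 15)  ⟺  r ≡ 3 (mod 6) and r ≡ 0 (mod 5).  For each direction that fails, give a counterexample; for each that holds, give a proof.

(⇒) fails; (⇐) holds.

(⇐) If r ≡ 3 (mod 6) and r ≡ 0 (mod 5), then by the Chinese remainder theorem r ≡ 15 (mod 30). Since 15 ≡ 0 (mod 15) and 15 ∣ 30, we get r ≡ 0 (mod 15).

(⇒) This fails: r = 0 gives 0 ≡ 0 (mod 15) but 0 ≡ 0 (mod 6), so the conjunction on the right does not hold.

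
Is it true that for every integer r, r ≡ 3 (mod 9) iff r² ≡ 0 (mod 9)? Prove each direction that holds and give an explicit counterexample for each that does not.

(⟹) Suppose r ≡ 3 (mod 9). Write r = 9j + 3. Then (9j + 3)² = 81j² + 54j + 9 = 9(9j² + 6j + 1) + 0, so r² ≡ 0 (mod 9).

(⟸) This fails: take r = 0. Then 0² = 0 ≡ 0 (mod 9), yet 0 ≡ 0 (mod 9), not 3.

Only the forward implication holds.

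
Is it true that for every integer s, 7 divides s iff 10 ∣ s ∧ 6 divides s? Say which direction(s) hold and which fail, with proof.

Both directions fail.

(⇒) This fails: take s = 7. Certainly 7 ∣ 7, but 10 ∤ 7.

(⇐) This fails: take s = 30. Both 10 ∣ 30 and 6 ∣ 30, yet 30 is not a multiple of 7 (since 30 = 4·7 + 2), so 7 ∤ 30.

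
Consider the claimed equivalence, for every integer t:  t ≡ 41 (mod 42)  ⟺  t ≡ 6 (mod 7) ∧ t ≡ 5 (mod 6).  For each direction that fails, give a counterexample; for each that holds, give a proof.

[⇒] Suppose t ≡ 41 (mod 42); write t = 42j + 41. Since 7 ∣ 42, reducing mod 7 gives t ≡ 41 ≡ 6 (mod 7); since 6 ∣ 42, reducing mod 6 gives t ≡ 41 ≡ 5 (mod 6).

[⇐] Conversely, if t ≡ 6 (mod 7) and t ≡ 5 (mod 6), then by the Chinese remainder theorem t ≡ 41 (mod 42). This is exactly t ≡ 41 (mod 42).

Equivalent; both directions hold.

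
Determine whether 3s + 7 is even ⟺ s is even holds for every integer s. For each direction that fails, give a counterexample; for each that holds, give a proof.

Both directions fail.

[⇒] This fails: s = 1 gives 3s + 7 = 10, which is even, but 1 is odd, not even.

[⇐] This also fails: s = 6 is even, but 3s + 7 = 25 is odd, not even.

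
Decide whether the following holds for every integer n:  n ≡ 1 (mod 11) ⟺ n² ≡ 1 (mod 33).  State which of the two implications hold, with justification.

Neither implication holds.

[⇒] This fails: take n = 12. Then 12 ≡ 1 (mod 11), but 12² = 144 ≡ 12 (mod 33), not 1.

[⇐] This fails: take n = 10. Then 10² = 100 ≡ 1 (mod 33), yet 10 ≡ 10 (mod 11), not 1.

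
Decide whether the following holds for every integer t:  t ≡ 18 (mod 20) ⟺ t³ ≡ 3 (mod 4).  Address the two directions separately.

(⟹) This fails: take t = 18. Then 18 ≡ 18 (mod 20), but 18³ = 5832 ≡ 0 (mod 4), not 3.

(⟸) This fails: take t = 3. Then 3³ = 27 ≡ 3 (mod 4), yet 3 ≡ 3 (mod 20), not 18.

Both directions fail.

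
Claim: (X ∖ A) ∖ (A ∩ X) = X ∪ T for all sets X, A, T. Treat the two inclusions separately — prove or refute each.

(⊆) Let x ∈ (X ∖ A) ∖ (A ∩ X). Then either x ∈ X and x ∉ A, T; or x ∈ X ∩ T and x ∉ A. In each case x ∈ X ∪ T, so (X ∖ A) ∖ (A ∩ X) ⊆ X ∪ T.

(⊇) This inclusion fails. Take X = {1}, A = {1}, T = ∅; then 1 ∈ X ∪ T but 1 ∉ (X ∖ A) ∖ (A ∩ X).

The sets are not equal: only the forward inclusion holds.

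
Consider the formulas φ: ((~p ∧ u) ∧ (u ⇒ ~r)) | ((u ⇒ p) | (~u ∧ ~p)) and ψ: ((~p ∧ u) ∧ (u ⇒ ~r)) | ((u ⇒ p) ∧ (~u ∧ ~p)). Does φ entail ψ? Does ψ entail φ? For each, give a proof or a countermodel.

Forward direction. This fails. Under p = T, u = F, r = F, the left side is true but the right side is false.

Converse. Assume the antecedent. If u is true, the antecedent forces (p = F, u = T, r = F), and the consequent holds there. If u is false, the consequent reduces to true regardless of the other variables. Either way the consequent holds.

Only the reverse direction holds.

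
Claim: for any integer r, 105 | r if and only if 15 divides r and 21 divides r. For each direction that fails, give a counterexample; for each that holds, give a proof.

The biconditional holds.

(←) Suppose 15 ∣ r and 21 ∣ r. Any common multiple of 15 and 21 is a multiple of their lcm; here lcm(15, 21) = 15·21/gcd(15, 21) = 315/3 = 105, so 105 ∣ r.

(→) If 105 ∣ r, write r = 105q. Since 105 = 7·15, r = 15·(7q), so 15 ∣ r; and since 105 = 5·21, r = 21·(5q), so 21 ∣ r.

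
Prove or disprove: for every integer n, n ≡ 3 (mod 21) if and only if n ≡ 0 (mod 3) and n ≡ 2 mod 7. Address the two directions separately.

Both directions fail.

(→) This fails: n = 3 gives 3 ≡ 3 (mod 21) but 3 ≡ 3 (mod 7), so the conjunction on the right does not hold.

(←) This fails: n = 9 satisfies both congruences on the right (9 ≡ 0 mod 3 and 9 ≡ 2 mod 7) yet 9 ≡ 9 (mod 21), not 3.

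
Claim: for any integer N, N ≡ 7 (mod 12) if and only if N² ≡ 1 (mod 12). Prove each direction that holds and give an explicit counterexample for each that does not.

(⇒) holds; (⇐) fails.

(⇐) This fails: take N = 1. Then 1² = 1 ≡ 1 (mod 12), yet 1 ≡ 1 (mod 12), not 7.

(⇒) Suppose N ≡ 7 (mod 12). Write N = 12j + 7. Then (12j + 7)² = 144j² + 168j + 49 = 12(12j² + 14j + 4) + 1, so N² ≡ 1 (mod 12).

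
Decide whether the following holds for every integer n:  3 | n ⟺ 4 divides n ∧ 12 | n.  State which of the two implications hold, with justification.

(⇒) fails; (⇐) holds.

Forward direction. This fails: take n = 3. Certainly 3 ∣ 3, but 4 ∤ 3.

Converse. Suppose 4 ∣ n and 12 ∣ n. Any common multiple of 4 and 12 is a multiple of their lcm; here lcm(4, 12) = 4·12/gcd(4, 12) = 48/4 = 12, so 12 ∣ n. Since 3 ∣ 12, it follows that 3 ∣ n.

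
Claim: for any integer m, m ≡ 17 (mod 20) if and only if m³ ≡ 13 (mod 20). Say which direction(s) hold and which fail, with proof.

Both implications hold.

(⟹) Suppose m ≡ 17 (mod 20). Write m = 20j + 17. Then (20j + 17)³ = 8000j³ + 20400j² + 17340j + 4913 = 20(400j³ + 1020j² + 867j + 245) + 13, so m³ ≡ 13 (mod 20).

(⟸) Conversely, suppose m³ ≡ 13 (mod 20). The only residue r in {0, …, 19} with r³ ≡ 13 (mod 20) is r = 17, so m ≡ 17 (mod 20).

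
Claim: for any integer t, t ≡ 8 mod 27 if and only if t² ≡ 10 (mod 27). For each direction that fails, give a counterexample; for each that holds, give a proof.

Only the forward direction holds.

(⇒) Suppose t ≡ 8 mod 27. Write t = 27j + 8. Then (27j + 8)² = 729j² + 432j + 64 = 27(27j² + 16j + 2) + 10, so t² ≡ 10 (mod 27).

(⇐) This fails: take t = 19. Then 19² = 361 ≡ 10 (mod 27), yet 19 ≡ 19 (mod 27), not 8.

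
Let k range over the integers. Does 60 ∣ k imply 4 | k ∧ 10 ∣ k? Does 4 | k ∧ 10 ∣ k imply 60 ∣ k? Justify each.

Only the forward implication holds.

Forward direction. If 60 ∣ k, write k = 60q. Since 60 = 15·4, k = 4·(15q), so 4 ∣ k; and since 60 = 6·10, k = 10·(6q), so 10 ∣ k.

Converse. This fails: take k = 20. Both 4 ∣ 20 and 10 ∣ 20, yet 20 is not a multiple of 60 (since 20 = 0·60 + 20), so 60 ∤ 20.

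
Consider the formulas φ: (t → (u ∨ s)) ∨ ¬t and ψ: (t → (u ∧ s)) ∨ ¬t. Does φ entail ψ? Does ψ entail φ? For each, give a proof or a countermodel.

Not equivalent: only (⇐) holds.

(⟹) This fails. Under s = T, u = F, t = T, the left side is true but the right side is false.

(⟸) Assume the antecedent. If s is true, (t → (u ∨ s)) ∨ ¬t reduces to true regardless of the other variables. If s is false, the antecedent forces (s = F, u = F, t = F) or (s = F, u = T, t = F), and (t → (u ∨ s)) ∨ ¬t holds there. Either way (t → (u ∨ s)) ∨ ¬t holds.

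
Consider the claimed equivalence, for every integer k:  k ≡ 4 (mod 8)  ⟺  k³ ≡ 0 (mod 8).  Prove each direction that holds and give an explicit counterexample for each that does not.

[⇒] Suppose k ≡ 4 (mod 8). Write k = 8j + 4. Then (8j + 4)³ = 512j³ + 768j² + 384j + 64 = 8(64j³ + 96j² + 48j + 8) + 0, so k³ ≡ 0 (mod 8).

[⇐] This fails: take k = 0. Then 0³ = 0 ≡ 0 (mod 8), yet 0 ≡ 0 (mod 8), not 4.

Not equivalent: only (⇒) holds.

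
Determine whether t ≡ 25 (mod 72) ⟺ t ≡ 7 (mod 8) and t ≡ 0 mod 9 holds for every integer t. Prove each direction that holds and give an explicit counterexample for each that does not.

Both directions fail.

(⇒) This fails: t = 25 gives 25 ≡ 25 (mod 72) but 25 ≡ 1 (mod 8), so the conjunction on the right does not hold.

(⇐) This fails: t = 63 satisfies both congruences on the right (63 ≡ 7 mod 8 and 63 ≡ 0 mod 9) yet 63 ≡ 63 (mod 72), not 25.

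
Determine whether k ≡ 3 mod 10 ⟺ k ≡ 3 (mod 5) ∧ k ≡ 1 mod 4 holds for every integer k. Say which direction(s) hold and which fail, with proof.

Only the converse holds.

(⇐) If k ≡ 3 (mod 5) and k ≡ 1 (mod 4), then by the Chinese remainder theorem k ≡ 13 (mod 20). Since 13 ≡ 3 (mod 10) and 10 ∣ 20, we get k ≡ 3 (mod 10).

(⇒) This fails: k = 3 gives 3 ≡ 3 (mod 10) but 3 ≡ 3 (mod 4), so the conjunction on the right does not hold.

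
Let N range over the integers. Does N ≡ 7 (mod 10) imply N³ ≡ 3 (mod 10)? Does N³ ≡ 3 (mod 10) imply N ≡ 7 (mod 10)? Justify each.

Equivalent; both directions hold.

(⟹) Suppose N ≡ 7 (mod 10). Write N = 10j + 7. Then (10j + 7)³ = 1000j³ + 2100j² + 1470j + 343 = 10(100j³ + 210j² + 147j + 34) + 3, so N³ ≡ 3 (mod 10).

(⟸) Conversely, suppose N³ ≡ 3 (mod 10). The only residue r in {0, …, 9} with r³ ≡ 3 (mod 10) is r = 7, so N ≡ 7 (mod 10).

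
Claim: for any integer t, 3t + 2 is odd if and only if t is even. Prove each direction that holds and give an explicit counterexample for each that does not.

Both directions fail.

(⇒) This fails: t = 7 gives 3t + 2 = 23, which is odd, but 7 is odd, not even.

(⇐) This also fails: t = 2 is even, but 3t + 2 = 8 is even, not odd.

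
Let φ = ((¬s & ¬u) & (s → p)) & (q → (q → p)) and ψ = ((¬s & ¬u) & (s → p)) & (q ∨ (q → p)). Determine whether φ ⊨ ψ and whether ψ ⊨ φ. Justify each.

[⇒] Assume the antecedent. If p is true, the antecedent forces (u = F, p = T, q = F, s = F) or (u = F, p = T, q = T, s = F), and the consequent holds there. If p is false, the antecedent forces (u = F, p = F, q = F, s = F), and the consequent holds there. Either way the consequent holds.

[⇐] This fails. Under u = F, p = F, q = T, s = F, the left side is false but the right side is true.

The forward direction holds; the converse fails.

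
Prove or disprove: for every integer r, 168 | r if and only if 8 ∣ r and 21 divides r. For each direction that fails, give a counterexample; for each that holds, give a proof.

Both implications hold.

[⇒] If 168 ∣ r, write r = 168q. Since 168 = 21·8, r = 8·(21q), so 8 ∣ r; and since 168 = 8·21, r = 21·(8q), so 21 ∣ r.

[⇐] Suppose 8 ∣ r and 21 ∣ r. Any common multiple of 8 and 21 is a multiple of their lcm; here gcd(8, 21) = 1, so lcm(8, 21) = 8·21 = 168, so 168 ∣ r.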